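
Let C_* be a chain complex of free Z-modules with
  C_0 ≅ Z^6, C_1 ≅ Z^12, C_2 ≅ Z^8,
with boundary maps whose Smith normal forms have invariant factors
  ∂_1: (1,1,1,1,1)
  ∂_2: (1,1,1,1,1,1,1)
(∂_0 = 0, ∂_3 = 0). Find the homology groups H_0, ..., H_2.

H_0: b_0 = 6 − 0 − 5 = 1; torsion from ∂_1 factors > 1: none. So H_0 ≅ Z.
H_1: b_1 = 12 − 5 − 7 = 0; torsion from ∂_2 factors > 1: none. So H_1 ≅ 0.
H_2: b_2 = 8 − 7 − 0 = 1; torsion from ∂_3 factors > 1: none. So H_2 ≅ Z.

H_0 ≅ Z,  H_1 = 0,  H_2 ≅ Z.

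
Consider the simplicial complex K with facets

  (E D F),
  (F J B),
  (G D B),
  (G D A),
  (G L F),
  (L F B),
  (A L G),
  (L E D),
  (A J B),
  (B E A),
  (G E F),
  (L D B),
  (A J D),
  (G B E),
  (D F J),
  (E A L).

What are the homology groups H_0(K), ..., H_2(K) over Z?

H_0 ≅ Z,  H_1 ≅ Z^2,  H_2 ≅ Z.

Fix the vertex order A < B < D < E < F < G < J < L and write every simplex with vertices in increasing order. Then dim K = 2 and the simplices of K are:

  0-simplices (8): A, B, D, E, F, G, J, L
  1-simplices (24): AB, AD, AE, AG, AJ, AL, BD, BE, BF, BG, BJ, BL, DE, DF, DG, DJ, DL, EF, EG, EL, FG, FJ, FL, GL
  2-simplices (16): ABE, ABJ, ADG, ADJ, AEL, AGL, BDG, BDL, BEG, BFJ, BFL, DEF, DEL, DFJ, EFG, FGL

giving chain groups C_0 ≅ Z^8, C_1 ≅ Z^24, C_2 ≅ Z^16.

∂_1: C_1 → C_0 sends each edge [p,q] (with p < q) to q − p. For instance
  ∂DL = L − D.
The 8×24 boundary matrix has rank 7 and Smith normal form diag(1,1,1,1,1,1,1).

∂_2: C_2 → C_1 sends each 2-simplex [p,q,r] to [q,r] − [p,r] + [p,q]. For instance
  ∂AEL = EL − AL + AE,
  ∂BEG = EG − BG + BE.
The resulting 24×16 matrix has rank 15, and its Smith normal form has invariant factors (1,1,1,1,1,1,1,1,1,1,1,1,1,1,1).

Computing H_k = (kernel of ∂_k) / (image of ∂_{k+1}):

  H_0: rank C_0 − rank ∂_1 = 8 − 7 = 1, and the invariant factors of ∂_1 are all 1, so H_0 = Z.
  H_1: rank ker ∂_1 − rank ∂_2 = (24 − 7) − 15 = 2, and the invariant factors of ∂_2 are all 1, so H_1 = Z^2.
  H_2: rank ker ∂_2 − rank ∂_3 = (16 − 15) − 0 = 1, and there is no ∂_3, so H_2 = Z.

As a check, the Euler characteristic is 8 − 24 + 16 = 0, which agrees with 1 − 2 + 1 = 0.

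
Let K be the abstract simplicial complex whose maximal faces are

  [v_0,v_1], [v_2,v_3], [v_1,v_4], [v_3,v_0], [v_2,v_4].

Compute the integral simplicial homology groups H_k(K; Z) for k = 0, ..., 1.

H_0 = Z,  H_1 = Z.

Order the vertices as v_0 < v_1 < v_2 < v_3 < v_4. Listing each simplex with vertices in this order, K has dimension 1 with simplices:

  0-simplices (5): [v_0], [v_1], [v_2], [v_3], [v_4]
  1-simplices (5): [v_0,v_1], [v_0,v_3], [v_1,v_4], [v_2,v_3], [v_2,v_4]

Hence C_0 ≅ Z^5, C_1 ≅ Z^5.

Boundary ∂_1: C_1 → C_0 maps an edge to its endpoints' difference, ∂[p,q] = q − p. For instance
  ∂[v_2,v_4] = [v_4] − [v_2].
The 5×5 boundary matrix has rank 4 and Smith normal form diag(1,1,1,1).

From H_k ≅ ker(∂_k) / im(∂_{k+1}) we obtain:

  H_0: rank C_0 − rank ∂_1 = 5 − 4 = 1, and the invariant factors of ∂_1 are all 1, so H_0 = Z.
  H_1: rank ker ∂_1 − rank ∂_2 = (5 − 4) − 0 = 1, and there is no ∂_2, so H_1 = Z.

(K is a triangulation of the circle S^1.)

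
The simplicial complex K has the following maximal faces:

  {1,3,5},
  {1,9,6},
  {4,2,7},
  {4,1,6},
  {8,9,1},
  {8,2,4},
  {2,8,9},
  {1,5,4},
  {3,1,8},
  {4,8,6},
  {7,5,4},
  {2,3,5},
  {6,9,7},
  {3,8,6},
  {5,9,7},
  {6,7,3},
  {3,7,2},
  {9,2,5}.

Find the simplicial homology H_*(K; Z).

H_0 = Z,  H_1 = Z ⊕ Z/2,  H_2 = 0.

Take the total order 1 < 2 < 3 < 4 < 5 < 6 < 7 < 8 < 9 on the vertex set. Then K (dimension 2) consists of the simplices:

  0-simplices (9): [1], [2], [3], [4], [5], [6], [7], [8], [9]
  1-simplices (27): (27 of them)
  2-simplices (18): [1,3,5], [1,3,8], [1,4,5], [1,4,6], [1,6,9], [1,8,9], [2,3,5], [2,3,7], [2,4,7], [2,4,8], [2,5,9], [2,8,9], [3,6,7], [3,6,8], [4,5,7], [4,6,8], [5,7,9], [6,7,9]

so the chain groups are C_0 ≅ Z^9, C_1 ≅ Z^27, C_2 ≅ Z^18.

The boundary map ∂_1: C_1 → C_0 sends each edge [p,q] (with p < q) to q − p.
The resulting 9×27 matrix has rank 8, and its Smith normal form has invariant factors (1,1,1,1,1,1,1,1).

Boundary ∂_2: C_2 → C_1 sends each 2-simplex [p,q,r] to [q,r] − [p,r] + [p,q]. For instance
  ∂[3,6,7] = [6,7] − [3,7] + [3,6],
  ∂[1,8,9] = [8,9] − [1,9] + [1,8].
This gives a 27×18 integer matrix of rank 18; reducing to Smith normal form yields diagonal entries (1,1,1,1,1,1,1,1,1,1,1,1,1,1,1,1,1,2).

Computing H_k = (kernel of ∂_k) / (image of ∂_{k+1}):

  H_0: rank C_0 − rank ∂_1 = 9 − 8 = 1, and the invariant factors of ∂_1 are all 1, so H_0 = Z.
  H_1: rank ker ∂_1 − rank ∂_2 = (27 − 8) − 18 = 1, and ∂_2 has invariant factor 2 > 1, so H_1 = Z ⊕ Z/2.
  H_2: rank ker ∂_2 − rank ∂_3 = (18 − 18) − 0 = 0, and there is no ∂_3, so H_2 = 0.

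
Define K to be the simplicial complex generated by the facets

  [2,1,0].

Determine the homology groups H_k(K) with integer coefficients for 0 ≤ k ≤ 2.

We work with the vertex ordering 0 < 1 < 2. The simplices of K, each written with vertices in increasing order, are:

  0-simplices (3): [0], [1], [2]
  1-simplices (3): [0,1], [0,2], [1,2]
  2-simplices (1): [0,1,2]

giving chain groups C_0 ≅ Z^3, C_1 ≅ Z^3, C_2 ≅ Z^1.

The boundary map ∂_1: C_1 → C_0 sends each edge [p,q] (with p < q) to q − p.
This gives a 3×3 integer matrix of rank 2; reducing to Smith normal form yields diagonal entries (1,1).

∂_2: C_2 → C_1 maps a triangle to the signed sum of its edges. For instance
  ∂[0,1,2] = [1,2] − [0,2] + [0,1].
This gives a 3×1 integer matrix of rank 1; reducing to Smith normal form yields diagonal entries (1).

Computing H_k = (kernel of ∂_k) / (image of ∂_{k+1}):

  H_0: rank C_0 − rank ∂_1 = 3 − 2 = 1, and the invariant factors of ∂_1 are all 1, so H_0 = Z.
  H_1: rank ker ∂_1 − rank ∂_2 = (3 − 2) − 1 = 0, and the invariant factors of ∂_2 are all 1, so H_1 = 0.
  H_2: rank ker ∂_2 − rank ∂_3 = (1 − 1) − 0 = 0, and there is no ∂_3, so H_2 = 0.

H_0 ≅ Z,  H_1 = 0,  H_2 = 0.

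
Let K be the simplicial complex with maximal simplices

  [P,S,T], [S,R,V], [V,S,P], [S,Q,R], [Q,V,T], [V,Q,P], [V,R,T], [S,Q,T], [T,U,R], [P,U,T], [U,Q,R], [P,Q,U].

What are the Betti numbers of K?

We work with the vertex ordering P < Q < R < S < T < U < V. The simplices of K, each written with vertices in increasing order, are:

  0-simplices (7): P, Q, R, S, T, U, V
  1-simplices (18): PQ, PS, PT, PU, PV, QR, QS, QT, QU, QV, RS, RT, RU, RV, ST, SV, TU, TV
  2-simplices (12): PQU, PQV, PST, PSV, PTU, QRS, QRU, QST, QTV, RSV, RTU, RTV

so the chain groups are C_0 ≅ Z^7, C_1 ≅ Z^18, C_2 ≅ Z^12.

Boundary ∂_1: C_1 → C_0 maps an edge to its endpoints' difference, ∂[p,q] = q − p.
As a 7×18 matrix over Z this has rank 6, with invariant factors (1,1,1,1,1,1).

Boundary ∂_2: C_2 → C_1 acts by ∂[p,q,r] = [q,r] − [p,r] + [p,q]. For instance
  ∂QRS = RS − QS + QR,
  ∂PSV = SV − PV + PS.
This gives a 18×12 integer matrix of rank 12; reducing to Smith normal form yields diagonal entries (1,1,1,1,1,1,1,1,1,1,1,2).

Now H_k = ker ∂_k / im ∂_{k+1}, so:

  H_0: rank C_0 − rank ∂_1 = 7 − 6 = 1, and the invariant factors of ∂_1 are all 1, so H_0 ≅ Z.
  H_1: rank ker ∂_1 − rank ∂_2 = (18 − 6) − 12 = 0, and ∂_2 has invariant factor 2 > 1, so H_1 ≅ Z/2.
  H_2: rank ker ∂_2 − rank ∂_3 = (12 − 12) − 0 = 0, and there is no ∂_3, so H_2 ≅ 0.

(K is a triangulation of the real projective plane RP^2.)

Hence the Betti numbers are b_0 = 1, b_1 = 0, b_2 = 0.

b_0 = 1, b_1 = 0, b_2 = 0.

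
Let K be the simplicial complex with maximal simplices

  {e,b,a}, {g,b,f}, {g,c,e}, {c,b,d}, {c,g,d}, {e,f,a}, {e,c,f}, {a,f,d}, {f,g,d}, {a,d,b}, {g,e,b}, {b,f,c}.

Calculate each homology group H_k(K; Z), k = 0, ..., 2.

We work with the vertex ordering a < b < c < d < e < f < g. The simplices of K, each written with vertices in increasing order, are:

  0-simplices (7): a, b, c, d, e, f, g
  1-simplices (18): ab, ad, ae, af, bc, bd, be, bf, bg, cd, ce, cf, cg, df, dg, ef, eg, fg
  2-simplices (12): abd, abe, adf, aef, bcd, bcf, beg, bfg, cdg, cef, ceg, dfg

so the chain groups are C_0 ≅ Z^7, C_1 ≅ Z^18, C_2 ≅ Z^12.

The boundary map ∂_1: C_1 → C_0 maps an edge to its endpoints' difference, ∂[p,q] = q − p. For instance
  ∂dg = g − d.
The 7×18 boundary matrix has rank 6 and Smith normal form diag(1,1,1,1,1,1).

Boundary ∂_2: C_2 → C_1 maps a triangle to the signed sum of its edges. For instance
  ∂cdg = dg − cg + cd,
  ∂bfg = fg − bg + bf.
This gives a 18×12 integer matrix of rank 12; reducing to Smith normal form yields diagonal entries (1,1,1,1,1,1,1,1,1,1,1,2).

Computing H_k = (kernel of ∂_k) / (image of ∂_{k+1}):

  H_0: rank C_0 − rank ∂_1 = 7 − 6 = 1, and the invariant factors of ∂_1 are all 1, so H_0 = Z.
  H_1: rank ker ∂_1 − rank ∂_2 = (18 − 6) − 12 = 0, and ∂_2 has invariant factor 2 > 1, so H_1 = Z/2.
  H_2: rank ker ∂_2 − rank ∂_3 = (12 − 12) − 0 = 0, and there is no ∂_3, so H_2 = 0.

H_0 ≅ Z,  H_1 ≅ Z/2,  H_2 = 0.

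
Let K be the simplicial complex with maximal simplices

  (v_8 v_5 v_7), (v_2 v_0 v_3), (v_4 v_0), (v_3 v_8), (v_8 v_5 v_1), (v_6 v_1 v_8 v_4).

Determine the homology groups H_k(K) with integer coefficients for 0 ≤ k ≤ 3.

Take the total order v_0 < v_1 < v_2 < v_3 < v_4 < v_5 < v_6 < v_7 < v_8 on the vertex set. Then K (dimension 3) consists of the simplices:

  0-simplices (9): [v_0], [v_1], [v_2], [v_3], [v_4], [v_5], [v_6], [v_7], [v_8]
  1-simplices (15): (15 of them)
  2-simplices (7): [v_0,v_2,v_3], [v_1,v_4,v_6], [v_1,v_4,v_8], [v_1,v_5,v_8], [v_1,v_6,v_8], [v_4,v_6,v_8], [v_5,v_7,v_8]
  3-simplices (1): [v_1,v_4,v_6,v_8]

Hence C_0 ≅ Z^9, C_1 ≅ Z^15, C_2 ≅ Z^7, C_3 ≅ Z^1.

Boundary ∂_1: C_1 → C_0 sends each edge [p,q] (with p < q) to q − p. For instance
  ∂[v_0,v_4] = [v_4] − [v_0].
The 9×15 boundary matrix has rank 8 and Smith normal form diag(1,1,1,1,1,1,1,1).

Boundary ∂_2: C_2 → C_1 maps a triangle to the signed sum of its edges. For instance
  ∂[v_1,v_4,v_6] = [v_4,v_6] − [v_1,v_6] + [v_1,v_4],
  ∂[v_1,v_6,v_8] = [v_6,v_8] − [v_1,v_8] + [v_1,v_6].
As a 15×7 matrix over Z this has rank 6, with invariant factors (1,1,1,1,1,1).

Boundary ∂_3: C_3 → C_2 sends each 3-simplex σ to the alternating sum Σ_i (−1)^i (σ with its i-th vertex removed). For instance
  ∂[v_1,v_4,v_6,v_8] = [v_4,v_6,v_8] − [v_1,v_6,v_8] + [v_1,v_4,v_8] − [v_1,v_4,v_6].
As a 7×1 matrix over Z this has rank 1, with invariant factors (1).

From H_k ≅ ker(∂_k) / im(∂_{k+1}) we obtain:

  H_0: rank C_0 − rank ∂_1 = 9 − 8 = 1, and the invariant factors of ∂_1 are all 1, so H_0 ≅ Z.
  H_1: rank ker ∂_1 − rank ∂_2 = (15 − 8) − 6 = 1, and the invariant factors of ∂_2 are all 1, so H_1 ≅ Z.
  H_2: rank ker ∂_2 − rank ∂_3 = (7 − 6) − 1 = 0, and the invariant factors of ∂_3 are all 1, so H_2 ≅ 0.
  H_3: rank ker ∂_3 − rank ∂_4 = (1 − 1) − 0 = 0, and there is no ∂_4, so H_3 ≅ 0.

H_0 = Z,  H_1 = Z,  H_2 = 0,  H_3 = 0.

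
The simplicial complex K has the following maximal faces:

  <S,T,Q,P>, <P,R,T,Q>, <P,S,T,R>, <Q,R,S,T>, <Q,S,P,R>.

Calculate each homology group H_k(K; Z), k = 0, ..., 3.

Take the total order P < Q < R < S < T on the vertex set. Then K (dimension 3) consists of the simplices:

  0-simplices (5): P, Q, R, S, T
  1-simplices (10): PQ, PR, PS, PT, QR, QS, QT, RS, RT, ST
  2-simplices (10): PQR, PQS, PQT, PRS, PRT, PST, QRS, QRT, QST, RST
  3-simplices (5): PQRS, PQRT, PQST, PRST, QRST

Hence C_0 ≅ Z^5, C_1 ≅ Z^10, C_2 ≅ Z^10, C_3 ≅ Z^5.

Boundary ∂_1: C_1 → C_0 sends each edge [p,q] (with p < q) to q − p. For instance
  ∂RS = S − R.
The resulting 5×10 matrix has rank 4, and its Smith normal form has invariant factors (1,1,1,1).

The boundary map ∂_2: C_2 → C_1 acts by ∂[p,q,r] = [q,r] − [p,r] + [p,q]. For instance
  ∂RST = ST − RT + RS,
  ∂PST = ST − PT + PS.
The resulting 10×10 matrix has rank 6, and its Smith normal form has invariant factors (1,1,1,1,1,1).

∂_3: C_3 → C_2 sends each 3-simplex σ to the alternating sum Σ_i (−1)^i (σ with its i-th vertex removed). For instance
  ∂PQST = QST − PST + PQT − PQS,
  ∂PQRT = QRT − PRT + PQT − PQR.
As a 10×5 matrix over Z this has rank 4, with invariant factors (1,1,1,1).

Reading off H_k = ker ∂_k / im ∂_{k+1}:

  H_0: rank C_0 − rank ∂_1 = 5 − 4 = 1, and the invariant factors of ∂_1 are all 1, so H_0 = Z.
  H_1: rank ker ∂_1 − rank ∂_2 = (10 − 4) − 6 = 0, and the invariant factors of ∂_2 are all 1, so H_1 = 0.
  H_2: rank ker ∂_2 − rank ∂_3 = (10 − 6) − 4 = 0, and the invariant factors of ∂_3 are all 1, so H_2 = 0.
  H_3: rank ker ∂_3 − rank ∂_4 = (5 − 4) − 0 = 1, and there is no ∂_4, so H_3 = Z.

As a check, the Euler characteristic is 5 − 10 + 10 − 5 = 0, which agrees with 1 − 0 + 0 − 1 = 0.

H_0 ≅ Z,  H_1 = 0,  H_2 = 0,  H_3 ≅ Z.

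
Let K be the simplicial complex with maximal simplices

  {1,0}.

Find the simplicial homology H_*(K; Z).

Order the vertices as 0 < 1. Listing each simplex with vertices in this order, K has dimension 1 with simplices:

  0-simplices (2): [0], [1]
  1-simplices (1): [0,1]

giving chain groups C_0 ≅ Z^2, C_1 ≅ Z^1.

Boundary ∂_1: C_1 → C_0 maps an edge to its endpoints' difference, ∂[p,q] = q − p. For instance
  ∂[0,1] = [1] − [0].
As a 2×1 matrix over Z this has rank 1, with invariant factors (1).

Now H_k = ker ∂_k / im ∂_{k+1}, so:

  H_0: rank C_0 − rank ∂_1 = 2 − 1 = 1, and the invariant factors of ∂_1 are all 1, so H_0 = Z.
  H_1: rank ker ∂_1 − rank ∂_2 = (1 − 1) − 0 = 0, and there is no ∂_2, so H_1 = 0.

H_0 = Z,  H_1 = 0.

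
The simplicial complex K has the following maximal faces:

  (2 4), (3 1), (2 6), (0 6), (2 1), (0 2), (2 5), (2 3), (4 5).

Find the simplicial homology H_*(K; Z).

H_0 = Z,  H_1 = Z^3.

Order the vertices as 0 < 1 < 2 < 3 < 4 < 5 < 6. Listing each simplex with vertices in this order, K has dimension 1 with simplices:

  0-simplices (7): [0], [1], [2], [3], [4], [5], [6]
  1-simplices (9): [0,2], [0,6], [1,2], [1,3], [2,3], [2,4], [2,5], [2,6], [4,5]

giving chain groups C_0 ≅ Z^7, C_1 ≅ Z^9.

The boundary map ∂_1: C_1 → C_0 is given by ∂[p,q] = [q] − [p]. For instance
  ∂[0,2] = [2] − [0].
The 7×9 boundary matrix has rank 6 and Smith normal form diag(1,1,1,1,1,1).

From H_k ≅ ker(∂_k) / im(∂_{k+1}) we obtain:

  H_0: rank C_0 − rank ∂_1 = 7 − 6 = 1, and the invariant factors of ∂_1 are all 1, so H_0 ≅ Z.
  H_1: rank ker ∂_1 − rank ∂_2 = (9 − 6) − 0 = 3, and there is no ∂_2, so H_1 ≅ Z^3.

As a check, the Euler characteristic is 7 − 9 = -2, which agrees with 1 − 3 = -2.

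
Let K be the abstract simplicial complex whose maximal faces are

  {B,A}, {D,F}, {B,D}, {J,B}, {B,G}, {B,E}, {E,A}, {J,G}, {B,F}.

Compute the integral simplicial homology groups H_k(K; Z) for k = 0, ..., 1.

Take the total order A < B < D < E < F < G < J on the vertex set. Then K (dimension 1) consists of the simplices:

  0-simplices (7): A, B, D, E, F, G, J
  1-simplices (9): AB, AE, BD, BE, BF, BG, BJ, DF, GJ

Hence C_0 ≅ Z^7, C_1 ≅ Z^9.

Boundary ∂_1: C_1 → C_0 sends each edge [p,q] (with p < q) to q − p. For instance
  ∂AE = E − A.
As a 7×9 matrix over Z this has rank 6, with invariant factors (1,1,1,1,1,1).

Now H_k = ker ∂_k / im ∂_{k+1}, so:

  H_0: rank C_0 − rank ∂_1 = 7 − 6 = 1, and the invariant factors of ∂_1 are all 1, so H_0 ≅ Z.
  H_1: rank ker ∂_1 − rank ∂_2 = (9 − 6) − 0 = 3, and there is no ∂_2, so H_1 ≅ Z^3.

(K is a triangulation of a wedge of 3 circles.)

H_0 ≅ Z,  H_1 ≅ Z^3.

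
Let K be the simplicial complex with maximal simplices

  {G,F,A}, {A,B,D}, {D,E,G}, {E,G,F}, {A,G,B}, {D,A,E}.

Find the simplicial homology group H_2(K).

H_2 = 0.

Fix the vertex order A < B < D < E < F < G and write every simplex with vertices in increasing order. Then dim K = 2 and the simplices of K are:

  0-simplices (6): A, B, D, E, F, G
  1-simplices (12): AB, AD, AE, AF, AG, BD, BG, DE, DG, EF, EG, FG
  2-simplices (6): ABD, ABG, ADE, AFG, DEG, EFG

so the chain groups are C_0 ≅ Z^6, C_1 ≅ Z^12, C_2 ≅ Z^6.

Boundary ∂_1: C_1 → C_0 is given by ∂[p,q] = [q] − [p]. For instance
  ∂EG = G − E.
This gives a 6×12 integer matrix of rank 5; reducing to Smith normal form yields diagonal entries (1,1,1,1,1).

Boundary ∂_2: C_2 → C_1 sends each 2-simplex [p,q,r] to [q,r] − [p,r] + [p,q]. For instance
  ∂ABG = BG − AG + AB,
  ∂AFG = FG − AG + AF.
This gives a 12×6 integer matrix of rank 6; reducing to Smith normal form yields diagonal entries (1,1,1,1,1,1).

From H_k ≅ ker(∂_k) / im(∂_{k+1}) we obtain:

  H_2: rank ker ∂_2 − rank ∂_3 = (6 − 6) − 0 = 0, and there is no ∂_3, so H_2 ≅ 0.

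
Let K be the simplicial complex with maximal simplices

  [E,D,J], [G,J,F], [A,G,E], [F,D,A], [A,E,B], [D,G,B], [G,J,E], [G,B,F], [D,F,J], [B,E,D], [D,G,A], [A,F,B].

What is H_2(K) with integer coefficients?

H_2 = 0.

We work with the vertex ordering A < B < D < E < F < G < J. The simplices of K, each written with vertices in increasing order, are:

  0-simplices (7): A, B, D, E, F, G, J
  1-simplices (18): AB, AD, AE, AF, AG, BD, BE, BF, BG, DE, DF, DG, DJ, EG, EJ, FG, FJ, GJ
  2-simplices (12): ABE, ABF, ADF, ADG, AEG, BDE, BDG, BFG, DEJ, DFJ, EGJ, FGJ

Hence C_0 ≅ Z^7, C_1 ≅ Z^18, C_2 ≅ Z^12.

Boundary ∂_1: C_1 → C_0 maps an edge to its endpoints' difference, ∂[p,q] = q − p. For instance
  ∂FJ = J − F.
The resulting 7×18 matrix has rank 6, and its Smith normal form has invariant factors (1,1,1,1,1,1).

∂_2: C_2 → C_1 acts by ∂[p,q,r] = [q,r] − [p,r] + [p,q]. For instance
  ∂BDE = DE − BE + BD,
  ∂DEJ = EJ − DJ + DE.
This gives a 18×12 integer matrix of rank 12; reducing to Smith normal form yields diagonal entries (1,1,1,1,1,1,1,1,1,1,1,2).

Now H_k = ker ∂_k / im ∂_{k+1}, so:

  H_2: rank ker ∂_2 − rank ∂_3 = (12 − 12) − 0 = 0, and there is no ∂_3, so H_2 ≅ 0.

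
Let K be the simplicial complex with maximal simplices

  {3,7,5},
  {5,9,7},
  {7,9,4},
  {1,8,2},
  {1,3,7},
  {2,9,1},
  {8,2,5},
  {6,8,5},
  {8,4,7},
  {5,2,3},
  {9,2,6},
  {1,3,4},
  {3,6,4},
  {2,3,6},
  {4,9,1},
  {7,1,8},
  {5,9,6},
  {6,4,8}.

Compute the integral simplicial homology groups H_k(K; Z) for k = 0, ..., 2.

Take the total order 1 < 2 < 3 < 4 < 5 < 6 < 7 < 8 < 9 on the vertex set. Then K (dimension 2) consists of the simplices:

  0-simplices (9): [1], [2], [3], [4], [5], [6], [7], [8], [9]
  1-simplices (27): (27 of them)
  2-simplices (18): [1,2,8], [1,2,9], [1,3,4], [1,3,7], [1,4,9], [1,7,8], [2,3,5], [2,3,6], [2,5,8], [2,6,9], [3,4,6], [3,5,7], [4,6,8], [4,7,8], [4,7,9], [5,6,8], [5,6,9], [5,7,9]

giving chain groups C_0 ≅ Z^9, C_1 ≅ Z^27, C_2 ≅ Z^18.

∂_1: C_1 → C_0 maps an edge to its endpoints' difference, ∂[p,q] = q − p.
The 9×27 boundary matrix has rank 8 and Smith normal form diag(1,1,1,1,1,1,1,1).

The boundary map ∂_2: C_2 → C_1 acts by ∂[p,q,r] = [q,r] − [p,r] + [p,q]. For instance
  ∂[1,7,8] = [7,8] − [1,8] + [1,7],
  ∂[3,5,7] = [5,7] − [3,7] + [3,5].
This gives a 27×18 integer matrix of rank 18; reducing to Smith normal form yields diagonal entries (1,1,1,1,1,1,1,1,1,1,1,1,1,1,1,1,1,2).

From H_k ≅ ker(∂_k) / im(∂_{k+1}) we obtain:

  H_0: rank C_0 − rank ∂_1 = 9 − 8 = 1, and the invariant factors of ∂_1 are all 1, so H_0 ≅ Z.
  H_1: rank ker ∂_1 − rank ∂_2 = (27 − 8) − 18 = 1, and ∂_2 has invariant factor 2 > 1, so H_1 ≅ Z ⊕ Z_2.
  H_2: rank ker ∂_2 − rank ∂_3 = (18 − 18) − 0 = 0, and there is no ∂_3, so H_2 ≅ 0.

H_0 ≅ Z,  H_1 ≅ Z ⊕ Z_2,  H_2 = 0.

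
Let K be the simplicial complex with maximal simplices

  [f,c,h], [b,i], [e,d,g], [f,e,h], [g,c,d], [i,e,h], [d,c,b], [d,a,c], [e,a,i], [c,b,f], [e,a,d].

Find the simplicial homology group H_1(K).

H_1 ≅ Z^2.

Take the total order a < b < c < d < e < f < g < h < i on the vertex set. Then K (dimension 2) consists of the simplices:

  0-simplices (9): a, b, c, d, e, f, g, h, i
  1-simplices (20): ac, ad, ae, ai, bc, bd, bf, bi, cd, cf, cg, ch, de, dg, ef, eg, eh, ei, fh, hi
  2-simplices (10): acd, ade, aei, bcd, bcf, cdg, cfh, deg, efh, ehi

so the chain groups are C_0 ≅ Z^9, C_1 ≅ Z^20, C_2 ≅ Z^10.

∂_1: C_1 → C_0 sends each edge [p,q] (with p < q) to q − p.
As a 9×20 matrix over Z this has rank 8, with invariant factors (1,1,1,1,1,1,1,1).

The boundary map ∂_2: C_2 → C_1 acts by ∂[p,q,r] = [q,r] − [p,r] + [p,q]. For instance
  ∂bcf = cf − bf + bc,
  ∂ehi = hi − ei + eh.
As a 20×10 matrix over Z this has rank 10, with invariant factors (1,1,1,1,1,1,1,1,1,1).

Now H_k = ker ∂_k / im ∂_{k+1}, so:

  H_1: rank ker ∂_1 − rank ∂_2 = (20 − 8) − 10 = 2, and the invariant factors of ∂_2 are all 1, so H_1 ≅ Z^2.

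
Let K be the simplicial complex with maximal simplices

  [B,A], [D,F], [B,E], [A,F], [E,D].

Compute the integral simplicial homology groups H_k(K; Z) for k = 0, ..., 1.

Take the total order A < B < D < E < F on the vertex set. Then K (dimension 1) consists of the simplices:

  0-simplices (5): A, B, D, E, F
  1-simplices (5): AB, AF, BE, DE, DF

giving chain groups C_0 ≅ Z^5, C_1 ≅ Z^5.

∂_1: C_1 → C_0 is given by ∂[p,q] = [q] − [p]. For instance
  ∂BE = E − B.
This gives a 5×5 integer matrix of rank 4; reducing to Smith normal form yields diagonal entries (1,1,1,1).

Now H_k = ker ∂_k / im ∂_{k+1}, so:

  H_0: rank C_0 − rank ∂_1 = 5 − 4 = 1, and the invariant factors of ∂_1 are all 1, so H_0 = Z.
  H_1: rank ker ∂_1 − rank ∂_2 = (5 − 4) − 0 = 1, and there is no ∂_2, so H_1 = Z.

As a check, the Euler characteristic is 5 − 5 = 0, which agrees with 1 − 1 = 0.

H_0 = Z,  H_1 = Z.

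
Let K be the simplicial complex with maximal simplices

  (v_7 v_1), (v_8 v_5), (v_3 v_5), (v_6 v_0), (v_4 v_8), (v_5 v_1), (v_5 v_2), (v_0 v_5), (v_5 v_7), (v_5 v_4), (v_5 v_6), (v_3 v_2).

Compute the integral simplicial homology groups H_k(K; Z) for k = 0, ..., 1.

Take the total order v_0 < v_1 < v_2 < v_3 < v_4 < v_5 < v_6 < v_7 < v_8 on the vertex set. Then K (dimension 1) consists of the simplices:

  0-simplices (9): [v_0], [v_1], [v_2], [v_3], [v_4], [v_5], [v_6], [v_7], [v_8]
  1-simplices (12): [v_0,v_5], [v_0,v_6], [v_1,v_5], [v_1,v_7], [v_2,v_3], [v_2,v_5], [v_3,v_5], [v_4,v_5], [v_4,v_8], [v_5,v_6], [v_5,v_7], [v_5,v_8]

giving chain groups C_0 ≅ Z^9, C_1 ≅ Z^12.

∂_1: C_1 → C_0 maps an edge to its endpoints' difference, ∂[p,q] = q − p. For instance
  ∂[v_0,v_6] = [v_6] − [v_0].
The resulting 9×12 matrix has rank 8, and its Smith normal form has invariant factors (1,1,1,1,1,1,1,1).

Reading off H_k = ker ∂_k / im ∂_{k+1}:

  H_0: rank C_0 − rank ∂_1 = 9 − 8 = 1, and the invariant factors of ∂_1 are all 1, so H_0 = Z.
  H_1: rank ker ∂_1 − rank ∂_2 = (12 − 8) − 0 = 4, and there is no ∂_2, so H_1 = Z^4.

As a check, the Euler characteristic is 9 − 12 = -3, which agrees with 1 − 4 = -3.
(K is a triangulation of a wedge of 4 circles.)

H_0 ≅ Z,  H_1 ≅ Z^4.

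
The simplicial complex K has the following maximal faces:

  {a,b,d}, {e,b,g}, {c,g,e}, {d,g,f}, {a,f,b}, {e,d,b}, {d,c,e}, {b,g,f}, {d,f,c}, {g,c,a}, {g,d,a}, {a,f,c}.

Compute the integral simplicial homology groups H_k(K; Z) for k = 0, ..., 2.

H_0 = Z,  H_1 = Z/2,  H_2 = 0.

Order the vertices as a < b < c < d < e < f < g. Listing each simplex with vertices in this order, K has dimension 2 with simplices:

  0-simplices (7): a, b, c, d, e, f, g
  1-simplices (18): ab, ac, ad, af, ag, bd, be, bf, bg, cd, ce, cf, cg, de, df, dg, eg, fg
  2-simplices (12): abd, abf, acf, acg, adg, bde, beg, bfg, cde, cdf, ceg, dfg

so the chain groups are C_0 ≅ Z^7, C_1 ≅ Z^18, C_2 ≅ Z^12.

The boundary map ∂_1: C_1 → C_0 is given by ∂[p,q] = [q] − [p]. For instance
  ∂dg = g − d.
As a 7×18 matrix over Z this has rank 6, with invariant factors (1,1,1,1,1,1).

Boundary ∂_2: C_2 → C_1 sends each 2-simplex [p,q,r] to [q,r] − [p,r] + [p,q]. For instance
  ∂acg = cg − ag + ac,
  ∂cde = de − ce + cd.
This gives a 18×12 integer matrix of rank 12; reducing to Smith normal form yields diagonal entries (1,1,1,1,1,1,1,1,1,1,1,2).

From H_k ≅ ker(∂_k) / im(∂_{k+1}) we obtain:

  H_0: rank C_0 − rank ∂_1 = 7 − 6 = 1, and the invariant factors of ∂_1 are all 1, so H_0 ≅ Z.
  H_1: rank ker ∂_1 − rank ∂_2 = (18 − 6) − 12 = 0, and ∂_2 has invariant factor 2 > 1, so H_1 ≅ Z/2.
  H_2: rank ker ∂_2 − rank ∂_3 = (12 − 12) − 0 = 0, and there is no ∂_3, so H_2 ≅ 0.

As a check, the Euler characteristic is 7 − 18 + 12 = 1, which agrees with 1 − 0 + 0 = 1.
(K is a triangulation of the real projective plane RP^2.)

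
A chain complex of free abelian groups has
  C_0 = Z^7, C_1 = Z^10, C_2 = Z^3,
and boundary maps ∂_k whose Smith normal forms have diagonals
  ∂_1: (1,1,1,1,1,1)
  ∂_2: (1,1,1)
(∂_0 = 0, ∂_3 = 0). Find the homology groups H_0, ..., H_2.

H_0: b_0 = 7 − 0 − 6 = 1; torsion from ∂_1 factors > 1: none. So H_0 = Z.
H_1: b_1 = 10 − 6 − 3 = 1; torsion from ∂_2 factors > 1: none. So H_1 = Z.
H_2: b_2 = 3 − 3 − 0 = 0; torsion from ∂_3 factors > 1: none. So H_2 = 0.

H_0 = Z,  H_1 = Z,  H_2 = 0.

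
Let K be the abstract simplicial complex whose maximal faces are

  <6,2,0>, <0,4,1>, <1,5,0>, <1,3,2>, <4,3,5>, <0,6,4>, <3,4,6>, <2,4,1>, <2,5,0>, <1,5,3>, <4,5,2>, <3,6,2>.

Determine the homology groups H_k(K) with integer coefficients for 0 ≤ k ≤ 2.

H_0 ≅ Z,  H_1 ≅ Z/2Z,  H_2 = 0.

K has 7 vertices, 18 edges, 12 triangles.
rank ∂_0 = 0, rank ∂_1 = 6 ⇒ b_0 = 7 − 0 − 6 = 1; all invariant factors of ∂_1 are 1 so no torsion. So H_0 ≅ Z.
rank ∂_1 = 6, rank ∂_2 = 12 ⇒ b_1 = 18 − 6 − 12 = 0; ∂_2 has invariant factor(s) [2] giving torsion. So H_1 ≅ Z/2Z.
rank ∂_2 = 12, rank ∂_3 = 0 ⇒ b_2 = 12 − 12 − 0 = 0. So H_2 ≅ 0.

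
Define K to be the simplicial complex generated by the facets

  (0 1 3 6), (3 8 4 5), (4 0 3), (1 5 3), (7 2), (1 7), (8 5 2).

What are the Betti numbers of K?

b_0 = 1, b_1 = 1, b_2 = 0, b_3 = 0.

Fix the vertex order 0 < 1 < 2 < 3 < 4 < 5 < 6 < 7 < 8 and write every simplex with vertices in increasing order. Then dim K = 3 and the simplices of K are:

  0-simplices (9): [0], [1], [2], [3], [4], [5], [6], [7], [8]
  1-simplices (18): [0,1], [0,3], [0,4], [0,6], [1,3], [1,5], [1,6], [1,7], [2,5], [2,7], [2,8], [3,4], [3,5], [3,6], [3,8], [4,5], [4,8], [5,8]
  2-simplices (11): [0,1,3], [0,1,6], [0,3,4], [0,3,6], [1,3,5], [1,3,6], [2,5,8], [3,4,5], [3,4,8], [3,5,8], [4,5,8]
  3-simplices (2): [0,1,3,6], [3,4,5,8]

Hence C_0 ≅ Z^9, C_1 ≅ Z^18, C_2 ≅ Z^11, C_3 ≅ Z^2.

∂_1: C_1 → C_0 is given by ∂[p,q] = [q] − [p]. For instance
  ∂[3,4] = [4] − [3].
As a 9×18 matrix over Z this has rank 8, with invariant factors (1,1,1,1,1,1,1,1).

Boundary ∂_2: C_2 → C_1 sends each 2-simplex [p,q,r] to [q,r] − [p,r] + [p,q]. For instance
  ∂[1,3,5] = [3,5] − [1,5] + [1,3],
  ∂[0,1,3] = [1,3] − [0,3] + [0,1].
This gives a 18×11 integer matrix of rank 9; reducing to Smith normal form yields diagonal entries (1,1,1,1,1,1,1,1,1).

∂_3: C_3 → C_2 sends each 3-simplex σ to the alternating sum Σ_i (−1)^i (σ with its i-th vertex removed). For instance
  ∂[0,1,3,6] = [1,3,6] − [0,3,6] + [0,1,6] − [0,1,3],
  ∂[3,4,5,8] = [4,5,8] − [3,5,8] + [3,4,8] − [3,4,5].
As a 11×2 matrix over Z this has rank 2, with invariant factors (1,1).

From H_k ≅ ker(∂_k) / im(∂_{k+1}) we obtain:

  H_0: rank C_0 − rank ∂_1 = 9 − 8 = 1, and the invariant factors of ∂_1 are all 1, so H_0 ≅ Z.
  H_1: rank ker ∂_1 − rank ∂_2 = (18 − 8) − 9 = 1, and the invariant factors of ∂_2 are all 1, so H_1 ≅ Z.
  H_2: rank ker ∂_2 − rank ∂_3 = (11 − 9) − 2 = 0, and the invariant factors of ∂_3 are all 1, so H_2 ≅ 0.
  H_3: rank ker ∂_3 − rank ∂_4 = (2 − 2) − 0 = 0, and there is no ∂_4, so H_3 ≅ 0.

As a check, the Euler characteristic is 9 − 18 + 11 − 2 = 0, which agrees with 1 − 1 + 0 − 0 = 0.

Hence the Betti numbers are b_0 = 1, b_1 = 1, b_2 = 0, b_3 = 0.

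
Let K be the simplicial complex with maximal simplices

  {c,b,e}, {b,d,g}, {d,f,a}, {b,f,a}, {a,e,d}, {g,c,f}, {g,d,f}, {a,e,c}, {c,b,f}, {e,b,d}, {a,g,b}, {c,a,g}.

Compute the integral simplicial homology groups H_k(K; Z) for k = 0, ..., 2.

Take the total order a < b < c < d < e < f < g on the vertex set. Then K (dimension 2) consists of the simplices:

  0-simplices (7): a, b, c, d, e, f, g
  1-simplices (18): ab, ac, ad, ae, af, ag, bc, bd, be, bf, bg, ce, cf, cg, de, df, dg, fg
  2-simplices (12): abf, abg, ace, acg, ade, adf, bce, bcf, bde, bdg, cfg, dfg

so the chain groups are C_0 ≅ Z^7, C_1 ≅ Z^18, C_2 ≅ Z^12.

The boundary map ∂_1: C_1 → C_0 sends each edge [p,q] (with p < q) to q − p.
This gives a 7×18 integer matrix of rank 6; reducing to Smith normal form yields diagonal entries (1,1,1,1,1,1).

∂_2: C_2 → C_1 sends each 2-simplex [p,q,r] to [q,r] − [p,r] + [p,q]. For instance
  ∂abf = bf − af + ab,
  ∂cfg = fg − cg + cf.
The 18×12 boundary matrix has rank 12 and Smith normal form diag(1,1,1,1,1,1,1,1,1,1,1,2).

Reading off H_k = ker ∂_k / im ∂_{k+1}:

  H_0: rank C_0 − rank ∂_1 = 7 − 6 = 1, and the invariant factors of ∂_1 are all 1, so H_0 ≅ Z.
  H_1: rank ker ∂_1 − rank ∂_2 = (18 − 6) − 12 = 0, and ∂_2 has invariant factor 2 > 1, so H_1 ≅ Z/2.
  H_2: rank ker ∂_2 − rank ∂_3 = (12 − 12) − 0 = 0, and there is no ∂_3, so H_2 ≅ 0.

H_0 ≅ Z,  H_1 ≅ Z/2,  H_2 = 0.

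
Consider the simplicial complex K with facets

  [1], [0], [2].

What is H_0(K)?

H_0 ≅ Z^3.

K has 3 vertices.
rank ∂_0 = 0, rank ∂_1 = 0 ⇒ b_0 = 3 − 0 − 0 = 3. So H_0 ≅ Z^3.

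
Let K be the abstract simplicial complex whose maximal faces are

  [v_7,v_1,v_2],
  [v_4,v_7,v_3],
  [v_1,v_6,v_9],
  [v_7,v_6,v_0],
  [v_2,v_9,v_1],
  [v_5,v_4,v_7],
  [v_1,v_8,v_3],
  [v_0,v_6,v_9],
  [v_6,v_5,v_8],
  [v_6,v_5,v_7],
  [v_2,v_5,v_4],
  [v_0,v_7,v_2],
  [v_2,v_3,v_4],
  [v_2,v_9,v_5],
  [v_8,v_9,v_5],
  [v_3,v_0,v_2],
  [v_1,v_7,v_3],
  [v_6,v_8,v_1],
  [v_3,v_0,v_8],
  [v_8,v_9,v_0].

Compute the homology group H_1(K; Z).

Fix the vertex order v_0 < v_1 < v_2 < v_3 < v_4 < v_5 < v_6 < v_7 < v_8 < v_9 and write every simplex with vertices in increasing order. Then dim K = 2 and the simplices of K are:

  0-simplices (10): [v_0], [v_1], [v_2], [v_3], [v_4], [v_5], [v_6], [v_7], [v_8], [v_9]
  1-simplices (30): (30 of them)
  2-simplices (20): (20 of them)

Hence C_0 ≅ Z^10, C_1 ≅ Z^30, C_2 ≅ Z^20.

Boundary ∂_1: C_1 → C_0 maps an edge to its endpoints' difference, ∂[p,q] = q − p. For instance
  ∂[v_6,v_9] = [v_9] − [v_6].
The resulting 10×30 matrix has rank 9, and its Smith normal form has invariant factors (1,1,1,1,1,1,1,1,1).

The boundary map ∂_2: C_2 → C_1 sends each 2-simplex [p,q,r] to [q,r] − [p,r] + [p,q]. For instance
  ∂[v_2,v_5,v_9] = [v_5,v_9] − [v_2,v_9] + [v_2,v_5],
  ∂[v_1,v_6,v_8] = [v_6,v_8] − [v_1,v_8] + [v_1,v_6].
The resulting 30×20 matrix has rank 20, and its Smith normal form has invariant factors (1,1,1,1,1,1,1,1,1,1,1,1,1,1,1,1,1,1,1,2).

From H_k ≅ ker(∂_k) / im(∂_{k+1}) we obtain:

  H_1: rank ker ∂_1 − rank ∂_2 = (30 − 9) − 20 = 1, and ∂_2 has invariant factor 2 > 1, so H_1 ≅ Z ⊕ Z/2.

H_1 ≅ Z ⊕ Z/2.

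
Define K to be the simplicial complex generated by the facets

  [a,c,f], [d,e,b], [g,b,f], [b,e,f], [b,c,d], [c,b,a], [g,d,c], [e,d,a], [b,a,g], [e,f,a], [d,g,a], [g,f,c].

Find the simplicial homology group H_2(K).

Take the total order a < b < c < d < e < f < g on the vertex set. Then K (dimension 2) consists of the simplices:

  0-simplices (7): a, b, c, d, e, f, g
  1-simplices (18): ab, ac, ad, ae, af, ag, bc, bd, be, bf, bg, cd, cf, cg, de, dg, ef, fg
  2-simplices (12): abc, abg, acf, ade, adg, aef, bcd, bde, bef, bfg, cdg, cfg

giving chain groups C_0 ≅ Z^7, C_1 ≅ Z^18, C_2 ≅ Z^12.

Boundary ∂_1: C_1 → C_0 maps an edge to its endpoints' difference, ∂[p,q] = q − p. For instance
  ∂ae = e − a.
This gives a 7×18 integer matrix of rank 6; reducing to Smith normal form yields diagonal entries (1,1,1,1,1,1).

Boundary ∂_2: C_2 → C_1 acts by ∂[p,q,r] = [q,r] − [p,r] + [p,q]. For instance
  ∂bef = ef − bf + be,
  ∂adg = dg − ag + ad.
The 18×12 boundary matrix has rank 12 and Smith normal form diag(1,1,1,1,1,1,1,1,1,1,1,2).

Reading off H_k = ker ∂_k / im ∂_{k+1}:

  H_2: rank ker ∂_2 − rank ∂_3 = (12 − 12) − 0 = 0, and there is no ∂_3, so H_2 ≅ 0.

(K is a triangulation of the real projective plane RP^2.)

H_2 ≅ 0.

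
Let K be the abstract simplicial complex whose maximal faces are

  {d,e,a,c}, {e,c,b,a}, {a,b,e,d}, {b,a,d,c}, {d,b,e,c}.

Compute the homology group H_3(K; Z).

Fix the vertex order a < b < c < d < e and write every simplex with vertices in increasing order. Then dim K = 3 and the simplices of K are:

  0-simplices (5): a, b, c, d, e
  1-simplices (10): ab, ac, ad, ae, bc, bd, be, cd, ce, de
  2-simplices (10): abc, abd, abe, acd, ace, ade, bcd, bce, bde, cde
  3-simplices (5): abcd, abce, abde, acde, bcde

Hence C_0 ≅ Z^5, C_1 ≅ Z^10, C_2 ≅ Z^10, C_3 ≅ Z^5.

The boundary map ∂_1: C_1 → C_0 is given by ∂[p,q] = [q] − [p]. For instance
  ∂ce = e − c.
This gives a 5×10 integer matrix of rank 4; reducing to Smith normal form yields diagonal entries (1,1,1,1).

Boundary ∂_2: C_2 → C_1 acts by ∂[p,q,r] = [q,r] − [p,r] + [p,q]. For instance
  ∂abd = bd − ad + ab,
  ∂ade = de − ae + ad.
The resulting 10×10 matrix has rank 6, and its Smith normal form has invariant factors (1,1,1,1,1,1).

∂_3: C_3 → C_2 sends each 3-simplex σ to the alternating sum Σ_i (−1)^i (σ with its i-th vertex removed). For instance
  ∂abcd = bcd − acd + abd − abc,
  ∂abde = bde − ade + abe − abd.
The 10×5 boundary matrix has rank 4 and Smith normal form diag(1,1,1,1).

From H_k ≅ ker(∂_k) / im(∂_{k+1}) we obtain:

  H_3: rank ker ∂_3 − rank ∂_4 = (5 − 4) − 0 = 1, and there is no ∂_4, so H_3 ≅ Z.

H_3 = Z.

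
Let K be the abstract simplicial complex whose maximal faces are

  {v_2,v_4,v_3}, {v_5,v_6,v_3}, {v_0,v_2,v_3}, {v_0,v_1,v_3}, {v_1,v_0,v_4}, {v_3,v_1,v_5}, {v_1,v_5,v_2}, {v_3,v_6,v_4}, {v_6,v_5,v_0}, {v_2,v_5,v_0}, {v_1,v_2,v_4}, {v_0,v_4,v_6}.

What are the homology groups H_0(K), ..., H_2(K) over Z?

H_0 ≅ Z,  H_1 ≅ Z/2,  H_2 = 0.

Order the vertices as v_0 < v_1 < v_2 < v_3 < v_4 < v_5 < v_6. Listing each simplex with vertices in this order, K has dimension 2 with simplices:

  0-simplices (7): [v_0], [v_1], [v_2], [v_3], [v_4], [v_5], [v_6]
  1-simplices (18): (18 of them)
  2-simplices (12): (12 of them)

Hence C_0 ≅ Z^7, C_1 ≅ Z^18, C_2 ≅ Z^12.

The boundary map ∂_1: C_1 → C_0 is given by ∂[p,q] = [q] − [p].
This gives a 7×18 integer matrix of rank 6; reducing to Smith normal form yields diagonal entries (1,1,1,1,1,1).

Boundary ∂_2: C_2 → C_1 acts by ∂[p,q,r] = [q,r] − [p,r] + [p,q]. For instance
  ∂[v_0,v_1,v_3] = [v_1,v_3] − [v_0,v_3] + [v_0,v_1],
  ∂[v_3,v_4,v_6] = [v_4,v_6] − [v_3,v_6] + [v_3,v_4].
As a 18×12 matrix over Z this has rank 12, with invariant factors (1,1,1,1,1,1,1,1,1,1,1,2).

Computing H_k = (kernel of ∂_k) / (image of ∂_{k+1}):

  H_0: rank C_0 − rank ∂_1 = 7 − 6 = 1, and the invariant factors of ∂_1 are all 1, so H_0 ≅ Z.
  H_1: rank ker ∂_1 − rank ∂_2 = (18 − 6) − 12 = 0, and ∂_2 has invariant factor 2 > 1, so H_1 ≅ Z/2.
  H_2: rank ker ∂_2 − rank ∂_3 = (12 − 12) − 0 = 0, and there is no ∂_3, so H_2 ≅ 0.

As a check, the Euler characteristic is 7 − 18 + 12 = 1, which agrees with 1 − 0 + 0 = 1.
(K is a triangulation of the real projective plane RP^2.)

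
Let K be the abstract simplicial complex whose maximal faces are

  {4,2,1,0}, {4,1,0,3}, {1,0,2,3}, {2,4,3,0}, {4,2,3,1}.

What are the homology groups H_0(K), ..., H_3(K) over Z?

H_0 = Z,  H_1 = 0,  H_2 = 0,  H_3 = Z.

Fix the vertex order 0 < 1 < 2 < 3 < 4 and write every simplex with vertices in increasing order. Then dim K = 3 and the simplices of K are:

  0-simplices (5): [0], [1], [2], [3], [4]
  1-simplices (10): [0,1], [0,2], [0,3], [0,4], [1,2], [1,3], [1,4], [2,3], [2,4], [3,4]
  2-simplices (10): [0,1,2], [0,1,3], [0,1,4], [0,2,3], [0,2,4], [0,3,4], [1,2,3], [1,2,4], [1,3,4], [2,3,4]
  3-simplices (5): [0,1,2,3], [0,1,2,4], [0,1,3,4], [0,2,3,4], [1,2,3,4]

giving chain groups C_0 ≅ Z^5, C_1 ≅ Z^10, C_2 ≅ Z^10, C_3 ≅ Z^5.

The boundary map ∂_1: C_1 → C_0 maps an edge to its endpoints' difference, ∂[p,q] = q − p. For instance
  ∂[1,4] = [4] − [1].
This gives a 5×10 integer matrix of rank 4; reducing to Smith normal form yields diagonal entries (1,1,1,1).

The boundary map ∂_2: C_2 → C_1 maps a triangle to the signed sum of its edges. For instance
  ∂[1,2,3] = [2,3] − [1,3] + [1,2],
  ∂[0,2,4] = [2,4] − [0,4] + [0,2].
The resulting 10×10 matrix has rank 6, and its Smith normal form has invariant factors (1,1,1,1,1,1).

The boundary map ∂_3: C_3 → C_2 sends each 3-simplex σ to the alternating sum Σ_i (−1)^i (σ with its i-th vertex removed). For instance
  ∂[0,1,3,4] = [1,3,4] − [0,3,4] + [0,1,4] − [0,1,3],
  ∂[1,2,3,4] = [2,3,4] − [1,3,4] + [1,2,4] − [1,2,3].
As a 10×5 matrix over Z this has rank 4, with invariant factors (1,1,1,1).

Computing H_k = (kernel of ∂_k) / (image of ∂_{k+1}):

  H_0: rank C_0 − rank ∂_1 = 5 − 4 = 1, and the invariant factors of ∂_1 are all 1, so H_0 = Z.
  H_1: rank ker ∂_1 − rank ∂_2 = (10 − 4) − 6 = 0, and the invariant factors of ∂_2 are all 1, so H_1 = 0.
  H_2: rank ker ∂_2 − rank ∂_3 = (10 − 6) − 4 = 0, and the invariant factors of ∂_3 are all 1, so H_2 = 0.
  H_3: rank ker ∂_3 − rank ∂_4 = (5 − 4) − 0 = 1, and there is no ∂_4, so H_3 = Z.

As a check, the Euler characteristic is 5 − 10 + 10 − 5 = 0, which agrees with 1 − 0 + 0 − 1 = 0.
(K is a triangulation of the 3-sphere S^3.)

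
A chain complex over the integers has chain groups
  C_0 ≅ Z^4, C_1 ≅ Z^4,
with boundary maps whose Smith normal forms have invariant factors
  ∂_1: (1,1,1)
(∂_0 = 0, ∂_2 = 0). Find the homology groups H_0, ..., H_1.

H_0: b_0 = 4 − 0 − 3 = 1; torsion from ∂_1 factors > 1: none. So H_0 = Z.
H_1: b_1 = 4 − 3 − 0 = 1; torsion from ∂_2 factors > 1: none. So H_1 = Z.

H_0 = Z,  H_1 = Z.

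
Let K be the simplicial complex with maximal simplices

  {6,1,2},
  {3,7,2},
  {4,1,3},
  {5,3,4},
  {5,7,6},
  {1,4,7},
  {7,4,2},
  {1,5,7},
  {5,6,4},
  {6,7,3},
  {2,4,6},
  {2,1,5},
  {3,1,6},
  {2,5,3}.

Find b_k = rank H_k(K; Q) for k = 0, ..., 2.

b_0 = 1, b_1 = 2, b_2 = 1.

Fix the vertex order 1 < 2 < 3 < 4 < 5 < 6 < 7 and write every simplex with vertices in increasing order. Then dim K = 2 and the simplices of K are:

  0-simplices (7): [1], [2], [3], [4], [5], [6], [7]
  1-simplices (21): [1,2], [1,3], [1,4], [1,5], [1,6], [1,7], [2,3], [2,4], [2,5], [2,6], [2,7], [3,4], [3,5], [3,6], [3,7], [4,5], [4,6], [4,7], [5,6], [5,7], [6,7]
  2-simplices (14): [1,2,5], [1,2,6], [1,3,4], [1,3,6], [1,4,7], [1,5,7], [2,3,5], [2,3,7], [2,4,6], [2,4,7], [3,4,5], [3,6,7], [4,5,6], [5,6,7]

so the chain groups are C_0 ≅ Z^7, C_1 ≅ Z^21, C_2 ≅ Z^14.

∂_1: C_1 → C_0 maps an edge to its endpoints' difference, ∂[p,q] = q − p.
The resulting 7×21 matrix has rank 6, and its Smith normal form has invariant factors (1,1,1,1,1,1).

Boundary ∂_2: C_2 → C_1 acts by ∂[p,q,r] = [q,r] − [p,r] + [p,q]. For instance
  ∂[2,3,5] = [3,5] − [2,5] + [2,3],
  ∂[1,5,7] = [5,7] − [1,7] + [1,5].
The resulting 21×14 matrix has rank 13, and its Smith normal form has invariant factors (1,1,1,1,1,1,1,1,1,1,1,1,1).

Reading off H_k = ker ∂_k / im ∂_{k+1}:

  H_0: rank C_0 − rank ∂_1 = 7 − 6 = 1, and the invariant factors of ∂_1 are all 1, so H_0 ≅ Z.
  H_1: rank ker ∂_1 − rank ∂_2 = (21 − 6) − 13 = 2, and the invariant factors of ∂_2 are all 1, so H_1 ≅ Z^2.
  H_2: rank ker ∂_2 − rank ∂_3 = (14 − 13) − 0 = 1, and there is no ∂_3, so H_2 ≅ Z.

As a check, the Euler characteristic is 7 − 21 + 14 = 0, which agrees with 1 − 2 + 1 = 0.
(K is a triangulation of the torus T^2.)

Hence the Betti numbers are b_0 = 1, b_1 = 2, b_2 = 1.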